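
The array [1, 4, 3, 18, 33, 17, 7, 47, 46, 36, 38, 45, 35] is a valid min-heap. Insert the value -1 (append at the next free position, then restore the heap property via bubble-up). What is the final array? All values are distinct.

[-1, 4, 1, 18, 33, 17, 3, 47, 46, 36, 38, 45, 35, 7]

append -1 at index 13 → [1, 4, 3, 18, 33, 17, 7, 47, 46, 36, 38, 45, 35, -1]
-1 < parent 7 at index 6, swap → [1, 4, 3, 18, 33, 17, -1, 47, 46, 36, 38, 45, 35, 7]
-1 < parent 3 at index 2, swap → [1, 4, -1, 18, 33, 17, 3, 47, 46, 36, 38, 45, 35, 7]
-1 < parent 1 at index 0, swap → [-1, 4, 1, 18, 33, 17, 3, 47, 46, 36, 38, 45, 35, 7]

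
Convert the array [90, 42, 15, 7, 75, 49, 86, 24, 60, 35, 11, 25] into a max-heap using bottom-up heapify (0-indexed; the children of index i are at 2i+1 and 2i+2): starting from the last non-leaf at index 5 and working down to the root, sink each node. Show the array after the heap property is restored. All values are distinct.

sift down from index 5: already satisfies heap property
sift down from index 4: already satisfies heap property
sift down from index 3:
  7 vs larger child 60 at index 8, swap → [90, 42, 15, 60, 75, 49, 86, 24, 7, 35, 11, 25]
sift down from index 2:
  15 vs larger child 86 at index 6, swap → [90, 42, 86, 60, 75, 49, 15, 24, 7, 35, 11, 25]
sift down from index 1:
  42 vs larger child 75 at index 4, swap → [90, 75, 86, 60, 42, 49, 15, 24, 7, 35, 11, 25]
sift down from index 0: already satisfies heap property

[90, 75, 86, 60, 42, 49, 15, 24, 7, 35, 11, 25]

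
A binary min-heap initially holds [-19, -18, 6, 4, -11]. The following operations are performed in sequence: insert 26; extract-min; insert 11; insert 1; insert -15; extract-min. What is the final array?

[-15, -11, 1, 4, 26, 11, 6]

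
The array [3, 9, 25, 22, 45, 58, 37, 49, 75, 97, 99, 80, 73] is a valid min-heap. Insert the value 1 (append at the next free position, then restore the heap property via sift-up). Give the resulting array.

append 1 at index 13 → [3, 9, 25, 22, 45, 58, 37, 49, 75, 97, 99, 80, 73, 1]
1 < parent 37 at index 6, swap → [3, 9, 25, 22, 45, 58, 1, 49, 75, 97, 99, 80, 73, 37]
1 < parent 25 at index 2, swap → [3, 9, 1, 22, 45, 58, 25, 49, 75, 97, 99, 80, 73, 37]
1 < parent 3 at index 0, swap → [1, 9, 3, 22, 45, 58, 25, 49, 75, 97, 99, 80, 73, 37]

[1, 9, 3, 22, 45, 58, 25, 49, 75, 97, 99, 80, 73, 37]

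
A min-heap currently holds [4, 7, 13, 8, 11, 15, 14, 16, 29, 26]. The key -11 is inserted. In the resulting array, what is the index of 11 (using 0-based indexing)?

10

append -11 at index 10 → [4, 7, 13, 8, 11, 15, 14, 16, 29, 26, -11]
-11 < parent 11 at index 4, swap → [4, 7, 13, 8, -11, 15, 14, 16, 29, 26, 11]
-11 < parent 7 at index 1, swap → [4, -11, 13, 8, 7, 15, 14, 16, 29, 26, 11]
-11 < parent 4 at index 0, swap → [-11, 4, 13, 8, 7, 15, 14, 16, 29, 26, 11]
resulting array: [-11, 4, 13, 8, 7, 15, 14, 16, 29, 26, 11]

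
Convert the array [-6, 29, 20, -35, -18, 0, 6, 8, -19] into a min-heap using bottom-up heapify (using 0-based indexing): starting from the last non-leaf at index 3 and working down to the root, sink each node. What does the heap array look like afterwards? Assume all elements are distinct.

[-35, -19, 0, -6, -18, 20, 6, 8, 29]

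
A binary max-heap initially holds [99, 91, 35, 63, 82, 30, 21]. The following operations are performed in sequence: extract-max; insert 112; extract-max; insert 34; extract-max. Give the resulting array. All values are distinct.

[82, 63, 35, 34, 21, 30]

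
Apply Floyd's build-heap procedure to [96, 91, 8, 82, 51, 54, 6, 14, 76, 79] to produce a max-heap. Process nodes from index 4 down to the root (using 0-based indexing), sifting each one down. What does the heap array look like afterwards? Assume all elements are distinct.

[96, 91, 54, 82, 79, 8, 6, 14, 76, 51]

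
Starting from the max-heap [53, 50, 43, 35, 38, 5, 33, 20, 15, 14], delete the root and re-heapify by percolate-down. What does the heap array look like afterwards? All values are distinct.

[50, 38, 43, 35, 14, 5, 33, 20, 15]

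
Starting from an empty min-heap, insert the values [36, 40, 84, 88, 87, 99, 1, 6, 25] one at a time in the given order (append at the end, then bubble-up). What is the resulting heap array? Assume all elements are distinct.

[1, 6, 36, 25, 87, 99, 84, 88, 40]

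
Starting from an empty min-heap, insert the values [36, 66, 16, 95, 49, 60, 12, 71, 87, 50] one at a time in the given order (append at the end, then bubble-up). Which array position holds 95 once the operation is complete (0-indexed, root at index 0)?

7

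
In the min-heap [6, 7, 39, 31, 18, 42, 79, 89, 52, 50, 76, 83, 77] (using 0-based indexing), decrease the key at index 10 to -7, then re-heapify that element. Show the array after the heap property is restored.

set index 10 from 76 to -7 → [6, 7, 39, 31, 18, 42, 79, 89, 52, 50, -7, 83, 77]
-7 < parent 18 at index 4, swap → [6, 7, 39, 31, -7, 42, 79, 89, 52, 50, 18, 83, 77]
-7 < parent 7 at index 1, swap → [6, -7, 39, 31, 7, 42, 79, 89, 52, 50, 18, 83, 77]
-7 < parent 6 at index 0, swap → [-7, 6, 39, 31, 7, 42, 79, 89, 52, 50, 18, 83, 77]

[-7, 6, 39, 31, 7, 42, 79, 89, 52, 50, 18, 83, 77]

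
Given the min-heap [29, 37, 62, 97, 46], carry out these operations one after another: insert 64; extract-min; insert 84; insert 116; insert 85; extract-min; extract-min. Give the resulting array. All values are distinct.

[62, 64, 84, 85, 97, 116]

insert 64:
  append 64 at index 5 → [29, 37, 62, 97, 46, 64] (no swap needed)
extract-min → returns 29:
  remove root 29; move last element 64 to root → [64, 37, 62, 97, 46]
  64 vs smaller child 37 at index 1, swap → [37, 64, 62, 97, 46]
  64 vs smaller child 46 at index 4, swap → [37, 46, 62, 97, 64]
insert 84:
  append 84 at index 5 → [37, 46, 62, 97, 64, 84] (no swap needed)
insert 116:
  append 116 at index 6 → [37, 46, 62, 97, 64, 84, 116] (no swap needed)
insert 85:
  append 85 at index 7 → [37, 46, 62, 97, 64, 84, 116, 85]
  85 < parent 97 at index 3, swap → [37, 46, 62, 85, 64, 84, 116, 97]
extract-min → returns 37:
  remove root 37; move last element 97 to root → [97, 46, 62, 85, 64, 84, 116]
  97 vs smaller child 46 at index 1, swap → [46, 97, 62, 85, 64, 84, 116]
  97 vs smaller child 64 at index 4, swap → [46, 64, 62, 85, 97, 84, 116]
extract-min → returns 46:
  remove root 46; move last element 116 to root → [116, 64, 62, 85, 97, 84]
  116 vs smaller child 62 at index 2, swap → [62, 64, 116, 85, 97, 84]
  116 vs only child 84 at index 5, swap → [62, 64, 84, 85, 97, 116]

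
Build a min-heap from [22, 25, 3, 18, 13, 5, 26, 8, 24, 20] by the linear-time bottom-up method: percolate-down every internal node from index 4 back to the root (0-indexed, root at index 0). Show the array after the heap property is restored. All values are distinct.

sift down from index 4: already satisfies heap property
sift down from index 3:
  18 vs smaller child 8 at index 7, swap → [22, 25, 3, 8, 13, 5, 26, 18, 24, 20]
sift down from index 2: already satisfies heap property
sift down from index 1:
  25 vs smaller child 8 at index 3, swap → [22, 8, 3, 25, 13, 5, 26, 18, 24, 20]
  25 vs smaller child 18 at index 7, swap → [22, 8, 3, 18, 13, 5, 26, 25, 24, 20]
sift down from index 0:
  22 vs smaller child 3 at index 2, swap → [3, 8, 22, 18, 13, 5, 26, 25, 24, 20]
  22 vs smaller child 5 at index 5, swap → [3, 8, 5, 18, 13, 22, 26, 25, 24, 20]

[3, 8, 5, 18, 13, 22, 26, 25, 24, 20]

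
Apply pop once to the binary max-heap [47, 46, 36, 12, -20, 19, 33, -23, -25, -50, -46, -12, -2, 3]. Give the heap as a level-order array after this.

remove root 47; move last element 3 to root → [3, 46, 36, 12, -20, 19, 33, -23, -25, -50, -46, -12, -2]
3 vs larger child 46 at index 1, swap → [46, 3, 36, 12, -20, 19, 33, -23, -25, -50, -46, -12, -2]
3 vs larger child 12 at index 3, swap → [46, 12, 36, 3, -20, 19, 33, -23, -25, -50, -46, -12, -2]

[46, 12, 36, 3, -20, 19, 33, -23, -25, -50, -46, -12, -2]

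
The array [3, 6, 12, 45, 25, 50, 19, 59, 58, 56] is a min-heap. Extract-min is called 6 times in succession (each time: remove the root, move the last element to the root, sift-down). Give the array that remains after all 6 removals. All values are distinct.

[50, 56, 59, 58]

extract-min #1 returns 3:
  remove root 3; move last element 56 to root → [56, 6, 12, 45, 25, 50, 19, 59, 58]
  56 vs smaller child 6 at index 1, swap → [6, 56, 12, 45, 25, 50, 19, 59, 58]
  56 vs smaller child 25 at index 4, swap → [6, 25, 12, 45, 56, 50, 19, 59, 58]
extract-min #2 returns 6:
  remove root 6; move last element 58 to root → [58, 25, 12, 45, 56, 50, 19, 59]
  58 vs smaller child 12 at index 2, swap → [12, 25, 58, 45, 56, 50, 19, 59]
  58 vs smaller child 19 at index 6, swap → [12, 25, 19, 45, 56, 50, 58, 59]
extract-min #3 returns 12:
  remove root 12; move last element 59 to root → [59, 25, 19, 45, 56, 50, 58]
  59 vs smaller child 19 at index 2, swap → [19, 25, 59, 45, 56, 50, 58]
  59 vs smaller child 50 at index 5, swap → [19, 25, 50, 45, 56, 59, 58]
extract-min #4 returns 19:
  remove root 19; move last element 58 to root → [58, 25, 50, 45, 56, 59]
  58 vs smaller child 25 at index 1, swap → [25, 58, 50, 45, 56, 59]
  58 vs smaller child 45 at index 3, swap → [25, 45, 50, 58, 56, 59]
extract-min #5 returns 25:
  remove root 25; move last element 59 to root → [59, 45, 50, 58, 56]
  59 vs smaller child 45 at index 1, swap → [45, 59, 50, 58, 56]
  59 vs smaller child 56 at index 4, swap → [45, 56, 50, 58, 59]
extract-min #6 returns 45:
  remove root 45; move last element 59 to root → [59, 56, 50, 58]
  59 vs smaller child 50 at index 2, swap → [50, 56, 59, 58]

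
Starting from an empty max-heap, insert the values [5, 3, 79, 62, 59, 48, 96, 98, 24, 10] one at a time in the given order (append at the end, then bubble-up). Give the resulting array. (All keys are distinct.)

[98, 96, 79, 62, 59, 5, 48, 3, 24, 10]

Insert 5:
  append 5 at index 0 → [5] (no swap needed)
Insert 3:
  append 3 at index 1 → [5, 3] (no swap needed)
Insert 79:
  append 79 at index 2 → [5, 3, 79]
  79 > parent 5 at index 0, swap → [79, 3, 5]
Insert 62:
  append 62 at index 3 → [79, 3, 5, 62]
  62 > parent 3 at index 1, swap → [79, 62, 5, 3]
Insert 59:
  append 59 at index 4 → [79, 62, 5, 3, 59] (no swap needed)
Insert 48:
  append 48 at index 5 → [79, 62, 5, 3, 59, 48]
  48 > parent 5 at index 2, swap → [79, 62, 48, 3, 59, 5]
Insert 96:
  append 96 at index 6 → [79, 62, 48, 3, 59, 5, 96]
  96 > parent 48 at index 2, swap → [79, 62, 96, 3, 59, 5, 48]
  96 > parent 79 at index 0, swap → [96, 62, 79, 3, 59, 5, 48]
Insert 98:
  append 98 at index 7 → [96, 62, 79, 3, 59, 5, 48, 98]
  98 > parent 3 at index 3, swap → [96, 62, 79, 98, 59, 5, 48, 3]
  98 > parent 62 at index 1, swap → [96, 98, 79, 62, 59, 5, 48, 3]
  98 > parent 96 at index 0, swap → [98, 96, 79, 62, 59, 5, 48, 3]
Insert 24:
  append 24 at index 8 → [98, 96, 79, 62, 59, 5, 48, 3, 24] (no swap needed)
Insert 10:
  append 10 at index 9 → [98, 96, 79, 62, 59, 5, 48, 3, 24, 10] (no swap needed)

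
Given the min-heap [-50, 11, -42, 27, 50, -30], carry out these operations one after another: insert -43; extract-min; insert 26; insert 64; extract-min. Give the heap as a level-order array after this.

insert -43:
  append -43 at index 6 → [-50, 11, -42, 27, 50, -30, -43]
  -43 < parent -42 at index 2, swap → [-50, 11, -43, 27, 50, -30, -42]
extract-min → returns -50:
  remove root -50; move last element -42 to root → [-42, 11, -43, 27, 50, -30]
  -42 vs smaller child -43 at index 2, swap → [-43, 11, -42, 27, 50, -30]
insert 26:
  append 26 at index 6 → [-43, 11, -42, 27, 50, -30, 26] (no swap needed)
insert 64:
  append 64 at index 7 → [-43, 11, -42, 27, 50, -30, 26, 64] (no swap needed)
extract-min → returns -43:
  remove root -43; move last element 64 to root → [64, 11, -42, 27, 50, -30, 26]
  64 vs smaller child -42 at index 2, swap → [-42, 11, 64, 27, 50, -30, 26]
  64 vs smaller child -30 at index 5, swap → [-42, 11, -30, 27, 50, 64, 26]

[-42, 11, -30, 27, 50, 64, 26]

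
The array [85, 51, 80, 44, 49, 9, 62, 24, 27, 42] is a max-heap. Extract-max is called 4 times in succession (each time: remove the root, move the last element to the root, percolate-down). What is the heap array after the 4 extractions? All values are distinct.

[49, 44, 42, 27, 24, 9]

extract-max #1 returns 85:
  remove root 85; move last element 42 to root → [42, 51, 80, 44, 49, 9, 62, 24, 27]
  42 vs larger child 80 at index 2, swap → [80, 51, 42, 44, 49, 9, 62, 24, 27]
  42 vs larger child 62 at index 6, swap → [80, 51, 62, 44, 49, 9, 42, 24, 27]
extract-max #2 returns 80:
  remove root 80; move last element 27 to root → [27, 51, 62, 44, 49, 9, 42, 24]
  27 vs larger child 62 at index 2, swap → [62, 51, 27, 44, 49, 9, 42, 24]
  27 vs larger child 42 at index 6, swap → [62, 51, 42, 44, 49, 9, 27, 24]
extract-max #3 returns 62:
  remove root 62; move last element 24 to root → [24, 51, 42, 44, 49, 9, 27]
  24 vs larger child 51 at index 1, swap → [51, 24, 42, 44, 49, 9, 27]
  24 vs larger child 49 at index 4, swap → [51, 49, 42, 44, 24, 9, 27]
extract-max #4 returns 51:
  remove root 51; move last element 27 to root → [27, 49, 42, 44, 24, 9]
  27 vs larger child 49 at index 1, swap → [49, 27, 42, 44, 24, 9]
  27 vs larger child 44 at index 3, swap → [49, 44, 42, 27, 24, 9]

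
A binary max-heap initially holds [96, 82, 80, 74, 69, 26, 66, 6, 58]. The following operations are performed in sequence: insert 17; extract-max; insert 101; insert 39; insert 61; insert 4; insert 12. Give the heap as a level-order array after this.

[101, 82, 80, 58, 74, 61, 66, 6, 17, 69, 39, 26, 4, 12]

insert 17:
  append 17 at index 9 → [96, 82, 80, 74, 69, 26, 66, 6, 58, 17] (no swap needed)
extract-max → returns 96:
  remove root 96; move last element 17 to root → [17, 82, 80, 74, 69, 26, 66, 6, 58]
  17 vs larger child 82 at index 1, swap → [82, 17, 80, 74, 69, 26, 66, 6, 58]
  17 vs larger child 74 at index 3, swap → [82, 74, 80, 17, 69, 26, 66, 6, 58]
  17 vs larger child 58 at index 8, swap → [82, 74, 80, 58, 69, 26, 66, 6, 17]
insert 101:
  append 101 at index 9 → [82, 74, 80, 58, 69, 26, 66, 6, 17, 101]
  101 > parent 69 at index 4, swap → [82, 74, 80, 58, 101, 26, 66, 6, 17, 69]
  101 > parent 74 at index 1, swap → [82, 101, 80, 58, 74, 26, 66, 6, 17, 69]
  101 > parent 82 at index 0, swap → [101, 82, 80, 58, 74, 26, 66, 6, 17, 69]
insert 39:
  append 39 at index 10 → [101, 82, 80, 58, 74, 26, 66, 6, 17, 69, 39] (no swap needed)
insert 61:
  append 61 at index 11 → [101, 82, 80, 58, 74, 26, 66, 6, 17, 69, 39, 61]
  61 > parent 26 at index 5, swap → [101, 82, 80, 58, 74, 61, 66, 6, 17, 69, 39, 26]
insert 4:
  append 4 at index 12 → [101, 82, 80, 58, 74, 61, 66, 6, 17, 69, 39, 26, 4] (no swap needed)
insert 12:
  append 12 at index 13 → [101, 82, 80, 58, 74, 61, 66, 6, 17, 69, 39, 26, 4, 12] (no swap needed)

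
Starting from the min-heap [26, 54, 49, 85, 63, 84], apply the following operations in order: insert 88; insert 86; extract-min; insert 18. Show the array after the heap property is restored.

insert 88:
  append 88 at index 6 → [26, 54, 49, 85, 63, 84, 88] (no swap needed)
insert 86:
  append 86 at index 7 → [26, 54, 49, 85, 63, 84, 88, 86] (no swap needed)
extract-min → returns 26:
  remove root 26; move last element 86 to root → [86, 54, 49, 85, 63, 84, 88]
  86 vs smaller child 49 at index 2, swap → [49, 54, 86, 85, 63, 84, 88]
  86 vs smaller child 84 at index 5, swap → [49, 54, 84, 85, 63, 86, 88]
insert 18:
  append 18 at index 7 → [49, 54, 84, 85, 63, 86, 88, 18]
  18 < parent 85 at index 3, swap → [49, 54, 84, 18, 63, 86, 88, 85]
  18 < parent 54 at index 1, swap → [49, 18, 84, 54, 63, 86, 88, 85]
  18 < parent 49 at index 0, swap → [18, 49, 84, 54, 63, 86, 88, 85]

[18, 49, 84, 54, 63, 86, 88, 85]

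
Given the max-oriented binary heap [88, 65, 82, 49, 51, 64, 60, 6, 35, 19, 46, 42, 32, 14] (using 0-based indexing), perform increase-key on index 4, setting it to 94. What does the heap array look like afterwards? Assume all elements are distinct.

set index 4 from 51 to 94 → [88, 65, 82, 49, 94, 64, 60, 6, 35, 19, 46, 42, 32, 14]
94 > parent 65 at index 1, swap → [88, 94, 82, 49, 65, 64, 60, 6, 35, 19, 46, 42, 32, 14]
94 > parent 88 at index 0, swap → [94, 88, 82, 49, 65, 64, 60, 6, 35, 19, 46, 42, 32, 14]

[94, 88, 82, 49, 65, 64, 60, 6, 35, 19, 46, 42, 32, 14]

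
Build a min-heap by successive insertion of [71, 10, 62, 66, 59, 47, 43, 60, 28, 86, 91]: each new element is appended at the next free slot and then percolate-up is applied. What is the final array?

Insert 71:
  append 71 at index 0 → [71] (no swap needed)
Insert 10:
  append 10 at index 1 → [71, 10]
  10 < parent 71 at index 0, swap → [10, 71]
Insert 62:
  append 62 at index 2 → [10, 71, 62] (no swap needed)
Insert 66:
  append 66 at index 3 → [10, 71, 62, 66]
  66 < parent 71 at index 1, swap → [10, 66, 62, 71]
Insert 59:
  append 59 at index 4 → [10, 66, 62, 71, 59]
  59 < parent 66 at index 1, swap → [10, 59, 62, 71, 66]
Insert 47:
  append 47 at index 5 → [10, 59, 62, 71, 66, 47]
  47 < parent 62 at index 2, swap → [10, 59, 47, 71, 66, 62]
Insert 43:
  append 43 at index 6 → [10, 59, 47, 71, 66, 62, 43]
  43 < parent 47 at index 2, swap → [10, 59, 43, 71, 66, 62, 47]
Insert 60:
  append 60 at index 7 → [10, 59, 43, 71, 66, 62, 47, 60]
  60 < parent 71 at index 3, swap → [10, 59, 43, 60, 66, 62, 47, 71]
Insert 28:
  append 28 at index 8 → [10, 59, 43, 60, 66, 62, 47, 71, 28]
  28 < parent 60 at index 3, swap → [10, 59, 43, 28, 66, 62, 47, 71, 60]
  28 < parent 59 at index 1, swap → [10, 28, 43, 59, 66, 62, 47, 71, 60]
Insert 86:
  append 86 at index 9 → [10, 28, 43, 59, 66, 62, 47, 71, 60, 86] (no swap needed)
Insert 91:
  append 91 at index 10 → [10, 28, 43, 59, 66, 62, 47, 71, 60, 86, 91] (no swap needed)

[10, 28, 43, 59, 66, 62, 47, 71, 60, 86, 91]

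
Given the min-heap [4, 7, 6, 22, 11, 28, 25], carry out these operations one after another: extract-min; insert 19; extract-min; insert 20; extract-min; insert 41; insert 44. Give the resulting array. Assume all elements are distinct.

[11, 20, 19, 22, 25, 28, 41, 44]

extract-min → returns 4:
  remove root 4; move last element 25 to root → [25, 7, 6, 22, 11, 28]
  25 vs smaller child 6 at index 2, swap → [6, 7, 25, 22, 11, 28]
insert 19:
  append 19 at index 6 → [6, 7, 25, 22, 11, 28, 19]
  19 < parent 25 at index 2, swap → [6, 7, 19, 22, 11, 28, 25]
extract-min → returns 6:
  remove root 6; move last element 25 to root → [25, 7, 19, 22, 11, 28]
  25 vs smaller child 7 at index 1, swap → [7, 25, 19, 22, 11, 28]
  25 vs smaller child 11 at index 4, swap → [7, 11, 19, 22, 25, 28]
insert 20:
  append 20 at index 6 → [7, 11, 19, 22, 25, 28, 20] (no swap needed)
extract-min → returns 7:
  remove root 7; move last element 20 to root → [20, 11, 19, 22, 25, 28]
  20 vs smaller child 11 at index 1, swap → [11, 20, 19, 22, 25, 28]
insert 41:
  append 41 at index 6 → [11, 20, 19, 22, 25, 28, 41] (no swap needed)
insert 44:
  append 44 at index 7 → [11, 20, 19, 22, 25, 28, 41, 44] (no swap needed)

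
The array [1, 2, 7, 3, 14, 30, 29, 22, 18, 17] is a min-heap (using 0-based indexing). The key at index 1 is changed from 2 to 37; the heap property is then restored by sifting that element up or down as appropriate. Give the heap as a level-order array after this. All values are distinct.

set index 1 from 2 to 37 → [1, 37, 7, 3, 14, 30, 29, 22, 18, 17]
37 vs smaller child 3 at index 3, swap → [1, 3, 7, 37, 14, 30, 29, 22, 18, 17]
37 vs smaller child 18 at index 8, swap → [1, 3, 7, 18, 14, 30, 29, 22, 37, 17]

[1, 3, 7, 18, 14, 30, 29, 22, 37, 17]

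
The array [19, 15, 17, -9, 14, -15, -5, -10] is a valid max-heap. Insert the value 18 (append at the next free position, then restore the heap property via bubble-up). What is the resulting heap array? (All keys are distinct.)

append 18 at index 8 → [19, 15, 17, -9, 14, -15, -5, -10, 18]
18 > parent -9 at index 3, swap → [19, 15, 17, 18, 14, -15, -5, -10, -9]
18 > parent 15 at index 1, swap → [19, 18, 17, 15, 14, -15, -5, -10, -9]

[19, 18, 17, 15, 14, -15, -5, -10, -9]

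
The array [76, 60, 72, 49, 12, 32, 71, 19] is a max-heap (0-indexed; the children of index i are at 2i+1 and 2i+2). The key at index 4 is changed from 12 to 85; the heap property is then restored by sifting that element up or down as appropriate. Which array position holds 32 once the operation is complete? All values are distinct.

set index 4 from 12 to 85 → [76, 60, 72, 49, 85, 32, 71, 19]
85 > parent 60 at index 1, swap → [76, 85, 72, 49, 60, 32, 71, 19]
85 > parent 76 at index 0, swap → [85, 76, 72, 49, 60, 32, 71, 19]
resulting array: [85, 76, 72, 49, 60, 32, 71, 19]

5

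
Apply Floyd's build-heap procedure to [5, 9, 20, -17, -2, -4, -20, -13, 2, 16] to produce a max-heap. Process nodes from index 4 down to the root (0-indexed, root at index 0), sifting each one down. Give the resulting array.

[20, 16, 5, 2, 9, -4, -20, -13, -17, -2]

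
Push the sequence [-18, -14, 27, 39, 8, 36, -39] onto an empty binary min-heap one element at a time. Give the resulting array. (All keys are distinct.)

Insert -18:
  append -18 at index 0 → [-18] (no swap needed)
Insert -14:
  append -14 at index 1 → [-18, -14] (no swap needed)
Insert 27:
  append 27 at index 2 → [-18, -14, 27] (no swap needed)
Insert 39:
  append 39 at index 3 → [-18, -14, 27, 39] (no swap needed)
Insert 8:
  append 8 at index 4 → [-18, -14, 27, 39, 8] (no swap needed)
Insert 36:
  append 36 at index 5 → [-18, -14, 27, 39, 8, 36] (no swap needed)
Insert -39:
  append -39 at index 6 → [-18, -14, 27, 39, 8, 36, -39]
  -39 < parent 27 at index 2, swap → [-18, -14, -39, 39, 8, 36, 27]
  -39 < parent -18 at index 0, swap → [-39, -14, -18, 39, 8, 36, 27]

[-39, -14, -18, 39, 8, 36, 27]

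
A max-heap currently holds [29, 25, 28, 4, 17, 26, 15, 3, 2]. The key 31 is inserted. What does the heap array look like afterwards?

append 31 at index 9 → [29, 25, 28, 4, 17, 26, 15, 3, 2, 31]
31 > parent 17 at index 4, swap → [29, 25, 28, 4, 31, 26, 15, 3, 2, 17]
31 > parent 25 at index 1, swap → [29, 31, 28, 4, 25, 26, 15, 3, 2, 17]
31 > parent 29 at index 0, swap → [31, 29, 28, 4, 25, 26, 15, 3, 2, 17]

[31, 29, 28, 4, 25, 26, 15, 3, 2, 17]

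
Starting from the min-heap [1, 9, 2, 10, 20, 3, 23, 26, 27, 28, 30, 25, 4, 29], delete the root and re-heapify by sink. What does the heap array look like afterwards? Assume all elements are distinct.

remove root 1; move last element 29 to root → [29, 9, 2, 10, 20, 3, 23, 26, 27, 28, 30, 25, 4]
29 vs smaller child 2 at index 2, swap → [2, 9, 29, 10, 20, 3, 23, 26, 27, 28, 30, 25, 4]
29 vs smaller child 3 at index 5, swap → [2, 9, 3, 10, 20, 29, 23, 26, 27, 28, 30, 25, 4]
29 vs smaller child 4 at index 12, swap → [2, 9, 3, 10, 20, 4, 23, 26, 27, 28, 30, 25, 29]

[2, 9, 3, 10, 20, 4, 23, 26, 27, 28, 30, 25, 29]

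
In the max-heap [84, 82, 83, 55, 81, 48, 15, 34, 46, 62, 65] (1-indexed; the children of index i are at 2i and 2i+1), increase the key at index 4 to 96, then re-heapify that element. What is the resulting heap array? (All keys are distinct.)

set index 4 from 55 to 96 → [84, 82, 83, 96, 81, 48, 15, 34, 46, 62, 65]
96 > parent 82 at index 2, swap → [84, 96, 83, 82, 81, 48, 15, 34, 46, 62, 65]
96 > parent 84 at index 1, swap → [96, 84, 83, 82, 81, 48, 15, 34, 46, 62, 65]

[96, 84, 83, 82, 81, 48, 15, 34, 46, 62, 65]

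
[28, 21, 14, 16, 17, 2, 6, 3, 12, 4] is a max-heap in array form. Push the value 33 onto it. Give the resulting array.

[33, 28, 14, 16, 21, 2, 6, 3, 12, 4, 17]

append 33 at index 10 → [28, 21, 14, 16, 17, 2, 6, 3, 12, 4, 33]
33 > parent 17 at index 4, swap → [28, 21, 14, 16, 33, 2, 6, 3, 12, 4, 17]
33 > parent 21 at index 1, swap → [28, 33, 14, 16, 21, 2, 6, 3, 12, 4, 17]
33 > parent 28 at index 0, swap → [33, 28, 14, 16, 21, 2, 6, 3, 12, 4, 17]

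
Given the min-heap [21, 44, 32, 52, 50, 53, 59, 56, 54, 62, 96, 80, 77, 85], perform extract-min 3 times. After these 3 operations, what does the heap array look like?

extract-min #1 returns 21:
  remove root 21; move last element 85 to root → [85, 44, 32, 52, 50, 53, 59, 56, 54, 62, 96, 80, 77]
  85 vs smaller child 32 at index 2, swap → [32, 44, 85, 52, 50, 53, 59, 56, 54, 62, 96, 80, 77]
  85 vs smaller child 53 at index 5, swap → [32, 44, 53, 52, 50, 85, 59, 56, 54, 62, 96, 80, 77]
  85 vs smaller child 77 at index 12, swap → [32, 44, 53, 52, 50, 77, 59, 56, 54, 62, 96, 80, 85]
extract-min #2 returns 32:
  remove root 32; move last element 85 to root → [85, 44, 53, 52, 50, 77, 59, 56, 54, 62, 96, 80]
  85 vs smaller child 44 at index 1, swap → [44, 85, 53, 52, 50, 77, 59, 56, 54, 62, 96, 80]
  85 vs smaller child 50 at index 4, swap → [44, 50, 53, 52, 85, 77, 59, 56, 54, 62, 96, 80]
  85 vs smaller child 62 at index 9, swap → [44, 50, 53, 52, 62, 77, 59, 56, 54, 85, 96, 80]
extract-min #3 returns 44:
  remove root 44; move last element 80 to root → [80, 50, 53, 52, 62, 77, 59, 56, 54, 85, 96]
  80 vs smaller child 50 at index 1, swap → [50, 80, 53, 52, 62, 77, 59, 56, 54, 85, 96]
  80 vs smaller child 52 at index 3, swap → [50, 52, 53, 80, 62, 77, 59, 56, 54, 85, 96]
  80 vs smaller child 54 at index 8, swap → [50, 52, 53, 54, 62, 77, 59, 56, 80, 85, 96]

[50, 52, 53, 54, 62, 77, 59, 56, 80, 85, 96]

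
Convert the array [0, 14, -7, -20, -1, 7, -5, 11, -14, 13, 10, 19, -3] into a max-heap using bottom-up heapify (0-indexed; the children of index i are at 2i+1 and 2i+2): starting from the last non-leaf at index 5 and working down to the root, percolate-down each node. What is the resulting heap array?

sift down from index 5:
  7 vs larger child 19 at index 11, swap → [0, 14, -7, -20, -1, 19, -5, 11, -14, 13, 10, 7, -3]
sift down from index 4:
  -1 vs larger child 13 at index 9, swap → [0, 14, -7, -20, 13, 19, -5, 11, -14, -1, 10, 7, -3]
sift down from index 3:
  -20 vs larger child 11 at index 7, swap → [0, 14, -7, 11, 13, 19, -5, -20, -14, -1, 10, 7, -3]
sift down from index 2:
  -7 vs larger child 19 at index 5, swap → [0, 14, 19, 11, 13, -7, -5, -20, -14, -1, 10, 7, -3]
  -7 vs larger child 7 at index 11, swap → [0, 14, 19, 11, 13, 7, -5, -20, -14, -1, 10, -7, -3]
sift down from index 1: already satisfies heap property
sift down from index 0:
  0 vs larger child 19 at index 2, swap → [19, 14, 0, 11, 13, 7, -5, -20, -14, -1, 10, -7, -3]
  0 vs larger child 7 at index 5, swap → [19, 14, 7, 11, 13, 0, -5, -20, -14, -1, 10, -7, -3]

[19, 14, 7, 11, 13, 0, -5, -20, -14, -1, 10, -7, -3]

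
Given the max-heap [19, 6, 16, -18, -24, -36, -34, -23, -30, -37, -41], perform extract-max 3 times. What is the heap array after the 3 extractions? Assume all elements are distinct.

[-18, -23, -34, -30, -24, -36, -41, -37]

extract-max #1 returns 19:
  remove root 19; move last element -41 to root → [-41, 6, 16, -18, -24, -36, -34, -23, -30, -37]
  -41 vs larger child 16 at index 2, swap → [16, 6, -41, -18, -24, -36, -34, -23, -30, -37]
  -41 vs larger child -34 at index 6, swap → [16, 6, -34, -18, -24, -36, -41, -23, -30, -37]
extract-max #2 returns 16:
  remove root 16; move last element -37 to root → [-37, 6, -34, -18, -24, -36, -41, -23, -30]
  -37 vs larger child 6 at index 1, swap → [6, -37, -34, -18, -24, -36, -41, -23, -30]
  -37 vs larger child -18 at index 3, swap → [6, -18, -34, -37, -24, -36, -41, -23, -30]
  -37 vs larger child -23 at index 7, swap → [6, -18, -34, -23, -24, -36, -41, -37, -30]
extract-max #3 returns 6:
  remove root 6; move last element -30 to root → [-30, -18, -34, -23, -24, -36, -41, -37]
  -30 vs larger child -18 at index 1, swap → [-18, -30, -34, -23, -24, -36, -41, -37]
  -30 vs larger child -23 at index 3, swap → [-18, -23, -34, -30, -24, -36, -41, -37]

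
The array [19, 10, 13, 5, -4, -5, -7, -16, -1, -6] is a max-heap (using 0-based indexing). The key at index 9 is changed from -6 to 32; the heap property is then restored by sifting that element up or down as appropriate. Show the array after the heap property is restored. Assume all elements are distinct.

[32, 19, 13, 5, 10, -5, -7, -16, -1, -4]

set index 9 from -6 to 32 → [19, 10, 13, 5, -4, -5, -7, -16, -1, 32]
32 > parent -4 at index 4, swap → [19, 10, 13, 5, 32, -5, -7, -16, -1, -4]
32 > parent 10 at index 1, swap → [19, 32, 13, 5, 10, -5, -7, -16, -1, -4]
32 > parent 19 at index 0, swap → [32, 19, 13, 5, 10, -5, -7, -16, -1, -4]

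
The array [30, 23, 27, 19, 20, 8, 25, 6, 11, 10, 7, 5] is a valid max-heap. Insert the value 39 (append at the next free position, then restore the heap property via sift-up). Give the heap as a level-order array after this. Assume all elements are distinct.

append 39 at index 12 → [30, 23, 27, 19, 20, 8, 25, 6, 11, 10, 7, 5, 39]
39 > parent 8 at index 5, swap → [30, 23, 27, 19, 20, 39, 25, 6, 11, 10, 7, 5, 8]
39 > parent 27 at index 2, swap → [30, 23, 39, 19, 20, 27, 25, 6, 11, 10, 7, 5, 8]
39 > parent 30 at index 0, swap → [39, 23, 30, 19, 20, 27, 25, 6, 11, 10, 7, 5, 8]

[39, 23, 30, 19, 20, 27, 25, 6, 11, 10, 7, 5, 8]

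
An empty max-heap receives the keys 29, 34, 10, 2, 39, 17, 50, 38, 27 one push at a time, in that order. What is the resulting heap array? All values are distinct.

[50, 38, 39, 34, 29, 10, 17, 2, 27]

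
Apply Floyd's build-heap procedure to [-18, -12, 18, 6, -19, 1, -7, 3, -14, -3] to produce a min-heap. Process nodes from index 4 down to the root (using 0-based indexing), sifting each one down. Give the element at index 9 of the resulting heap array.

-3

sift down from index 4: already satisfies heap property
sift down from index 3:
  6 vs smaller child -14 at index 8, swap → [-18, -12, 18, -14, -19, 1, -7, 3, 6, -3]
sift down from index 2:
  18 vs smaller child -7 at index 6, swap → [-18, -12, -7, -14, -19, 1, 18, 3, 6, -3]
sift down from index 1:
  -12 vs smaller child -19 at index 4, swap → [-18, -19, -7, -14, -12, 1, 18, 3, 6, -3]
sift down from index 0:
  -18 vs smaller child -19 at index 1, swap → [-19, -18, -7, -14, -12, 1, 18, 3, 6, -3]
resulting array: [-19, -18, -7, -14, -12, 1, 18, 3, 6, -3]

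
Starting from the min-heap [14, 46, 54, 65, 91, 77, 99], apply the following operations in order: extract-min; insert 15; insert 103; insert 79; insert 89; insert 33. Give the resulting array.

extract-min → returns 14:
  remove root 14; move last element 99 to root → [99, 46, 54, 65, 91, 77]
  99 vs smaller child 46 at index 1, swap → [46, 99, 54, 65, 91, 77]
  99 vs smaller child 65 at index 3, swap → [46, 65, 54, 99, 91, 77]
insert 15:
  append 15 at index 6 → [46, 65, 54, 99, 91, 77, 15]
  15 < parent 54 at index 2, swap → [46, 65, 15, 99, 91, 77, 54]
  15 < parent 46 at index 0, swap → [15, 65, 46, 99, 91, 77, 54]
insert 103:
  append 103 at index 7 → [15, 65, 46, 99, 91, 77, 54, 103] (no swap needed)
insert 79:
  append 79 at index 8 → [15, 65, 46, 99, 91, 77, 54, 103, 79]
  79 < parent 99 at index 3, swap → [15, 65, 46, 79, 91, 77, 54, 103, 99]
insert 89:
  append 89 at index 9 → [15, 65, 46, 79, 91, 77, 54, 103, 99, 89]
  89 < parent 91 at index 4, swap → [15, 65, 46, 79, 89, 77, 54, 103, 99, 91]
insert 33:
  append 33 at index 10 → [15, 65, 46, 79, 89, 77, 54, 103, 99, 91, 33]
  33 < parent 89 at index 4, swap → [15, 65, 46, 79, 33, 77, 54, 103, 99, 91, 89]
  33 < parent 65 at index 1, swap → [15, 33, 46, 79, 65, 77, 54, 103, 99, 91, 89]

[15, 33, 46, 79, 65, 77, 54, 103, 99, 91, 89]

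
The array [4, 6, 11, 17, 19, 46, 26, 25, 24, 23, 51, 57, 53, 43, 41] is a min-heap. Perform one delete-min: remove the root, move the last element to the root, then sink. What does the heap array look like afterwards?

remove root 4; move last element 41 to root → [41, 6, 11, 17, 19, 46, 26, 25, 24, 23, 51, 57, 53, 43]
41 vs smaller child 6 at index 1, swap → [6, 41, 11, 17, 19, 46, 26, 25, 24, 23, 51, 57, 53, 43]
41 vs smaller child 17 at index 3, swap → [6, 17, 11, 41, 19, 46, 26, 25, 24, 23, 51, 57, 53, 43]
41 vs smaller child 24 at index 8, swap → [6, 17, 11, 24, 19, 46, 26, 25, 41, 23, 51, 57, 53, 43]

[6, 17, 11, 24, 19, 46, 26, 25, 41, 23, 51, 57, 53, 43]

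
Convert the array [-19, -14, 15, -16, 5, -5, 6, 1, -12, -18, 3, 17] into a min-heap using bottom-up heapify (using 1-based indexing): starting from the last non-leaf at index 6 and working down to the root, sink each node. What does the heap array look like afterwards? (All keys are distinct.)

[-19, -18, -5, -16, -14, 15, 6, 1, -12, 5, 3, 17]

sift down from index 6: already satisfies heap property
sift down from index 5:
  5 vs smaller child -18 at index 10, swap → [-19, -14, 15, -16, -18, -5, 6, 1, -12, 5, 3, 17]
sift down from index 4: already satisfies heap property
sift down from index 3:
  15 vs smaller child -5 at index 6, swap → [-19, -14, -5, -16, -18, 15, 6, 1, -12, 5, 3, 17]
sift down from index 2:
  -14 vs smaller child -18 at index 5, swap → [-19, -18, -5, -16, -14, 15, 6, 1, -12, 5, 3, 17]
sift down from index 1: already satisfies heap property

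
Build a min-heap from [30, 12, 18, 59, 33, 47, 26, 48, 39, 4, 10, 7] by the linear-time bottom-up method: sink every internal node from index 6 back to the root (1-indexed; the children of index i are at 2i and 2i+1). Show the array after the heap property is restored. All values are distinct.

sift down from index 6:
  47 vs only child 7 at index 12, swap → [30, 12, 18, 59, 33, 7, 26, 48, 39, 4, 10, 47]
sift down from index 5:
  33 vs smaller child 4 at index 10, swap → [30, 12, 18, 59, 4, 7, 26, 48, 39, 33, 10, 47]
sift down from index 4:
  59 vs smaller child 39 at index 9, swap → [30, 12, 18, 39, 4, 7, 26, 48, 59, 33, 10, 47]
sift down from index 3:
  18 vs smaller child 7 at index 6, swap → [30, 12, 7, 39, 4, 18, 26, 48, 59, 33, 10, 47]
sift down from index 2:
  12 vs smaller child 4 at index 5, swap → [30, 4, 7, 39, 12, 18, 26, 48, 59, 33, 10, 47]
  12 vs smaller child 10 at index 11, swap → [30, 4, 7, 39, 10, 18, 26, 48, 59, 33, 12, 47]
sift down from index 1:
  30 vs smaller child 4 at index 2, swap → [4, 30, 7, 39, 10, 18, 26, 48, 59, 33, 12, 47]
  30 vs smaller child 10 at index 5, swap → [4, 10, 7, 39, 30, 18, 26, 48, 59, 33, 12, 47]
  30 vs smaller child 12 at index 11, swap → [4, 10, 7, 39, 12, 18, 26, 48, 59, 33, 30, 47]

[4, 10, 7, 39, 12, 18, 26, 48, 59, 33, 30, 47]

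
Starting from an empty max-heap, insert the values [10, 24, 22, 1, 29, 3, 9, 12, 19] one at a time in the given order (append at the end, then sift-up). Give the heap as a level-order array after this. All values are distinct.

Insert 10:
  append 10 at index 0 → [10] (no swap needed)
Insert 24:
  append 24 at index 1 → [10, 24]
  24 > parent 10 at index 0, swap → [24, 10]
Insert 22:
  append 22 at index 2 → [24, 10, 22] (no swap needed)
Insert 1:
  append 1 at index 3 → [24, 10, 22, 1] (no swap needed)
Insert 29:
  append 29 at index 4 → [24, 10, 22, 1, 29]
  29 > parent 10 at index 1, swap → [24, 29, 22, 1, 10]
  29 > parent 24 at index 0, swap → [29, 24, 22, 1, 10]
Insert 3:
  append 3 at index 5 → [29, 24, 22, 1, 10, 3] (no swap needed)
Insert 9:
  append 9 at index 6 → [29, 24, 22, 1, 10, 3, 9] (no swap needed)
Insert 12:
  append 12 at index 7 → [29, 24, 22, 1, 10, 3, 9, 12]
  12 > parent 1 at index 3, swap → [29, 24, 22, 12, 10, 3, 9, 1]
Insert 19:
  append 19 at index 8 → [29, 24, 22, 12, 10, 3, 9, 1, 19]
  19 > parent 12 at index 3, swap → [29, 24, 22, 19, 10, 3, 9, 1, 12]

[29, 24, 22, 19, 10, 3, 9, 1, 12]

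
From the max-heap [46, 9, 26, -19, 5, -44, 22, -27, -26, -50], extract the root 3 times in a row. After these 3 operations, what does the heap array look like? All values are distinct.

[9, 5, -26, -19, -27, -44, -50]

extract-max #1 returns 46:
  remove root 46; move last element -50 to root → [-50, 9, 26, -19, 5, -44, 22, -27, -26]
  -50 vs larger child 26 at index 2, swap → [26, 9, -50, -19, 5, -44, 22, -27, -26]
  -50 vs larger child 22 at index 6, swap → [26, 9, 22, -19, 5, -44, -50, -27, -26]
extract-max #2 returns 26:
  remove root 26; move last element -26 to root → [-26, 9, 22, -19, 5, -44, -50, -27]
  -26 vs larger child 22 at index 2, swap → [22, 9, -26, -19, 5, -44, -50, -27]
extract-max #3 returns 22:
  remove root 22; move last element -27 to root → [-27, 9, -26, -19, 5, -44, -50]
  -27 vs larger child 9 at index 1, swap → [9, -27, -26, -19, 5, -44, -50]
  -27 vs larger child 5 at index 4, swap → [9, 5, -26, -19, -27, -44, -50]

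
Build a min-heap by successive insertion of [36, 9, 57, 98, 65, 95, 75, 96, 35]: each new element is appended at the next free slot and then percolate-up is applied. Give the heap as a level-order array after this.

[9, 35, 57, 36, 65, 95, 75, 98, 96]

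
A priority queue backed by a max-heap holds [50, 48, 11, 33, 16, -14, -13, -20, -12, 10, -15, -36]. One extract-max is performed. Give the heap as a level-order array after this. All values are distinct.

[48, 33, 11, -12, 16, -14, -13, -20, -36, 10, -15]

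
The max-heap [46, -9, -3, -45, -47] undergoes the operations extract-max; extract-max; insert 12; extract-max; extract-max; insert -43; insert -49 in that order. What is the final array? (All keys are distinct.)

[-43, -47, -45, -49]

extract-max → returns 46:
  remove root 46; move last element -47 to root → [-47, -9, -3, -45]
  -47 vs larger child -3 at index 2, swap → [-3, -9, -47, -45]
extract-max → returns -3:
  remove root -3; move last element -45 to root → [-45, -9, -47]
  -45 vs larger child -9 at index 1, swap → [-9, -45, -47]
insert 12:
  append 12 at index 3 → [-9, -45, -47, 12]
  12 > parent -45 at index 1, swap → [-9, 12, -47, -45]
  12 > parent -9 at index 0, swap → [12, -9, -47, -45]
extract-max → returns 12:
  remove root 12; move last element -45 to root → [-45, -9, -47]
  -45 vs larger child -9 at index 1, swap → [-9, -45, -47]
extract-max → returns -9:
  remove root -9; move last element -47 to root → [-47, -45]
  -47 vs only child -45 at index 1, swap → [-45, -47]
insert -43:
  append -43 at index 2 → [-45, -47, -43]
  -43 > parent -45 at index 0, swap → [-43, -47, -45]
insert -49:
  append -49 at index 3 → [-43, -47, -45, -49] (no swap needed)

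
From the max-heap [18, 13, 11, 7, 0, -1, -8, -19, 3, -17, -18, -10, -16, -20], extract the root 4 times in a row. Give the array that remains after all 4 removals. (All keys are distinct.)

extract-max #1 returns 18:
  remove root 18; move last element -20 to root → [-20, 13, 11, 7, 0, -1, -8, -19, 3, -17, -18, -10, -16]
  -20 vs larger child 13 at index 1, swap → [13, -20, 11, 7, 0, -1, -8, -19, 3, -17, -18, -10, -16]
  -20 vs larger child 7 at index 3, swap → [13, 7, 11, -20, 0, -1, -8, -19, 3, -17, -18, -10, -16]
  -20 vs larger child 3 at index 8, swap → [13, 7, 11, 3, 0, -1, -8, -19, -20, -17, -18, -10, -16]
extract-max #2 returns 13:
  remove root 13; move last element -16 to root → [-16, 7, 11, 3, 0, -1, -8, -19, -20, -17, -18, -10]
  -16 vs larger child 11 at index 2, swap → [11, 7, -16, 3, 0, -1, -8, -19, -20, -17, -18, -10]
  -16 vs larger child -1 at index 5, swap → [11, 7, -1, 3, 0, -16, -8, -19, -20, -17, -18, -10]
  -16 vs only child -10 at index 11, swap → [11, 7, -1, 3, 0, -10, -8, -19, -20, -17, -18, -16]
extract-max #3 returns 11:
  remove root 11; move last element -16 to root → [-16, 7, -1, 3, 0, -10, -8, -19, -20, -17, -18]
  -16 vs larger child 7 at index 1, swap → [7, -16, -1, 3, 0, -10, -8, -19, -20, -17, -18]
  -16 vs larger child 3 at index 3, swap → [7, 3, -1, -16, 0, -10, -8, -19, -20, -17, -18]
extract-max #4 returns 7:
  remove root 7; move last element -18 to root → [-18, 3, -1, -16, 0, -10, -8, -19, -20, -17]
  -18 vs larger child 3 at index 1, swap → [3, -18, -1, -16, 0, -10, -8, -19, -20, -17]
  -18 vs larger child 0 at index 4, swap → [3, 0, -1, -16, -18, -10, -8, -19, -20, -17]
  -18 vs only child -17 at index 9, swap → [3, 0, -1, -16, -17, -10, -8, -19, -20, -18]

[3, 0, -1, -16, -17, -10, -8, -19, -20, -18]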